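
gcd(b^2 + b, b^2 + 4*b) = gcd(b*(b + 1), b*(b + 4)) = b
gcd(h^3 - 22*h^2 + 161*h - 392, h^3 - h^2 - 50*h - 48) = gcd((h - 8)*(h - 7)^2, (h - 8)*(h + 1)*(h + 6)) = h - 8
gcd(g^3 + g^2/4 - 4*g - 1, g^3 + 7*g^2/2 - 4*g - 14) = g^2 - 4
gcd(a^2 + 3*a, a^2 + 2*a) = a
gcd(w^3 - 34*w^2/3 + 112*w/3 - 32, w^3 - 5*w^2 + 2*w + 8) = w - 4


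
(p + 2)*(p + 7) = p^2 + 9*p + 14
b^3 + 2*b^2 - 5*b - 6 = (b - 2)*(b + 1)*(b + 3)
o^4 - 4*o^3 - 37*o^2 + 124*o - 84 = (o - 7)*(o - 2)*(o - 1)*(o + 6)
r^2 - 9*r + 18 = (r - 6)*(r - 3)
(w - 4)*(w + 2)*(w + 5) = w^3 + 3*w^2 - 18*w - 40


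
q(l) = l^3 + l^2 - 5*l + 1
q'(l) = 3*l^2 + 2*l - 5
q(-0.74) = 4.84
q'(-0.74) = -4.84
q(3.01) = 22.28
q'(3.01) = 28.20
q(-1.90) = 7.25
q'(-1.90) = 2.03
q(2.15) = 4.81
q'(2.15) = 13.17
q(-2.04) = 6.87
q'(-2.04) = 3.40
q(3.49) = 38.24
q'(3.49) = 38.52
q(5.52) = 172.07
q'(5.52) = 97.45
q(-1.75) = 7.45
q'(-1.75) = 0.69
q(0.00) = 1.00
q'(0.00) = -5.00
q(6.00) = 223.00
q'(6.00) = 115.00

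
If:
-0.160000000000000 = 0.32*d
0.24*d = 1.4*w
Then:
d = -0.50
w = -0.09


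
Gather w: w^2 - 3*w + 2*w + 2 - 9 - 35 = w^2 - w - 42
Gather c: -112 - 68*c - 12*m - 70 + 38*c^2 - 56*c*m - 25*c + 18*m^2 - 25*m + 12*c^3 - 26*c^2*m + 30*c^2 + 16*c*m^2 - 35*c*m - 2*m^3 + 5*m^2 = 12*c^3 + c^2*(68 - 26*m) + c*(16*m^2 - 91*m - 93) - 2*m^3 + 23*m^2 - 37*m - 182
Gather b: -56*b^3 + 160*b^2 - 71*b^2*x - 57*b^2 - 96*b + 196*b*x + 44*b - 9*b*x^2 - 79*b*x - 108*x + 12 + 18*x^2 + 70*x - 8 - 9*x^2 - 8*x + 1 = -56*b^3 + b^2*(103 - 71*x) + b*(-9*x^2 + 117*x - 52) + 9*x^2 - 46*x + 5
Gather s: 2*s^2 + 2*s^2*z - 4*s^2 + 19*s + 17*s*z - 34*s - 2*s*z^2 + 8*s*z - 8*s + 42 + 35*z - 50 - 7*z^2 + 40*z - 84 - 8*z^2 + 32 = s^2*(2*z - 2) + s*(-2*z^2 + 25*z - 23) - 15*z^2 + 75*z - 60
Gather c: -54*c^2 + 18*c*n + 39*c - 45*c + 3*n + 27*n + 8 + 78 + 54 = -54*c^2 + c*(18*n - 6) + 30*n + 140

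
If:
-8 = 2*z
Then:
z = -4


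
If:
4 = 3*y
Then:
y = 4/3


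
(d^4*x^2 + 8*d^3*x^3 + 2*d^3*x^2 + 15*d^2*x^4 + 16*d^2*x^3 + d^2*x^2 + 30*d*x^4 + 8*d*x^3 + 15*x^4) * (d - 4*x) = d^5*x^2 + 4*d^4*x^3 + 2*d^4*x^2 - 17*d^3*x^4 + 8*d^3*x^3 + d^3*x^2 - 60*d^2*x^5 - 34*d^2*x^4 + 4*d^2*x^3 - 120*d*x^5 - 17*d*x^4 - 60*x^5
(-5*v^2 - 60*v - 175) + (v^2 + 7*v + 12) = -4*v^2 - 53*v - 163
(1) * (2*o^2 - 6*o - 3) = 2*o^2 - 6*o - 3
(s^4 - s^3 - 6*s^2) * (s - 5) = s^5 - 6*s^4 - s^3 + 30*s^2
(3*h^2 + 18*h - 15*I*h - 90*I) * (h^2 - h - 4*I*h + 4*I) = 3*h^4 + 15*h^3 - 27*I*h^3 - 78*h^2 - 135*I*h^2 - 300*h + 162*I*h + 360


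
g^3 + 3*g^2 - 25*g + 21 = (g - 3)*(g - 1)*(g + 7)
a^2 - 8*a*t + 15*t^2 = (a - 5*t)*(a - 3*t)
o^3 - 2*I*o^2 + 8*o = o*(o - 4*I)*(o + 2*I)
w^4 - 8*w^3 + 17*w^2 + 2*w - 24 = (w - 4)*(w - 3)*(w - 2)*(w + 1)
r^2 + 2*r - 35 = (r - 5)*(r + 7)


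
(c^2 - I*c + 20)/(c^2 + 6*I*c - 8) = (c - 5*I)/(c + 2*I)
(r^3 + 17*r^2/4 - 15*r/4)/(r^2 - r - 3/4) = r*(-4*r^2 - 17*r + 15)/(-4*r^2 + 4*r + 3)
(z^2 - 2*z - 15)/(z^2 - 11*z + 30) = (z + 3)/(z - 6)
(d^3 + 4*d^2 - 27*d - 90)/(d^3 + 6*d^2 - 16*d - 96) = (d^2 - 2*d - 15)/(d^2 - 16)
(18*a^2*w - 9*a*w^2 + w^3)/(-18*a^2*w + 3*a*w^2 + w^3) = (-6*a + w)/(6*a + w)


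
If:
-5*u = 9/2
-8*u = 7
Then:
No Solution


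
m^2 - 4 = (m - 2)*(m + 2)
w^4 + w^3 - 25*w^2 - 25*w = w*(w - 5)*(w + 1)*(w + 5)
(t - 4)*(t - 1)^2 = t^3 - 6*t^2 + 9*t - 4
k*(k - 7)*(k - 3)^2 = k^4 - 13*k^3 + 51*k^2 - 63*k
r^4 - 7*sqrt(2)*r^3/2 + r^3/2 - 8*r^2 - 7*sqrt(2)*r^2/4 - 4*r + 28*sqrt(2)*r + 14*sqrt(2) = (r + 1/2)*(r - 7*sqrt(2)/2)*(r - 2*sqrt(2))*(r + 2*sqrt(2))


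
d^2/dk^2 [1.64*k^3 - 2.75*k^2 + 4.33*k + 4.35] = 9.84*k - 5.5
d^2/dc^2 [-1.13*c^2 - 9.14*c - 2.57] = -2.26000000000000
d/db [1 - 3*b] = -3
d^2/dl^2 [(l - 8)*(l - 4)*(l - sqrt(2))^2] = 12*l^2 - 72*l - 12*sqrt(2)*l + 48*sqrt(2) + 68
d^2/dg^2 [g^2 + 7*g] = 2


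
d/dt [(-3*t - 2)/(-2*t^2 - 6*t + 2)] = (3*t^2 + 9*t - (2*t + 3)*(3*t + 2) - 3)/(2*(t^2 + 3*t - 1)^2)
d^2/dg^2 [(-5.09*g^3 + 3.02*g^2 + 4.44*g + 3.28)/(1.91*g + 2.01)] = (-37.137658*g^3 - 117.246114*g^2 - 123.384654*g + 14.242532)/(6.967871*g^3 + 21.998043*g^2 + 23.149773*g + 8.120601)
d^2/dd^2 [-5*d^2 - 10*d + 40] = -10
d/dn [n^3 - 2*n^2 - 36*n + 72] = 3*n^2 - 4*n - 36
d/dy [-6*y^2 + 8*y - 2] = 8 - 12*y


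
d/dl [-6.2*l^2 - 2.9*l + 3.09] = -12.4*l - 2.9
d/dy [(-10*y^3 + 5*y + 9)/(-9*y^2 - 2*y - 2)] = (90*y^4 + 40*y^3 + 105*y^2 + 162*y + 8)/(81*y^4 + 36*y^3 + 40*y^2 + 8*y + 4)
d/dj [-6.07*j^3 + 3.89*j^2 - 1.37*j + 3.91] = -18.21*j^2 + 7.78*j - 1.37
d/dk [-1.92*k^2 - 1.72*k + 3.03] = -3.84*k - 1.72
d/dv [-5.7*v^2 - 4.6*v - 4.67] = -11.4*v - 4.6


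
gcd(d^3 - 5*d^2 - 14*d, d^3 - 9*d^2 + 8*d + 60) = d + 2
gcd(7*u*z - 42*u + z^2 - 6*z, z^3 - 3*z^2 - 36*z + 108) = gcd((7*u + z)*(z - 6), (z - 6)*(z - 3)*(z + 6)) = z - 6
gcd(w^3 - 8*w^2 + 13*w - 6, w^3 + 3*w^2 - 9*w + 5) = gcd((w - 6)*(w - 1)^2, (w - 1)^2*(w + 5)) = w^2 - 2*w + 1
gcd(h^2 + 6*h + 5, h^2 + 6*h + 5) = h^2 + 6*h + 5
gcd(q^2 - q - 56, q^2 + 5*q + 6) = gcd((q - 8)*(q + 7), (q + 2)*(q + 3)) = 1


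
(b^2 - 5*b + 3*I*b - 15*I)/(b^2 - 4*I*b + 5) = (b^2 + b*(-5 + 3*I) - 15*I)/(b^2 - 4*I*b + 5)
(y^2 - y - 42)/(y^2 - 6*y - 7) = (y + 6)/(y + 1)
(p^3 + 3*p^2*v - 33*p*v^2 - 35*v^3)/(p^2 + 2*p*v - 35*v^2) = p + v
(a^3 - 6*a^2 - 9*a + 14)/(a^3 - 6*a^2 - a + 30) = (a^2 - 8*a + 7)/(a^2 - 8*a + 15)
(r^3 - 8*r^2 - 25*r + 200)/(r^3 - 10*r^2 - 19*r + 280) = (r - 5)/(r - 7)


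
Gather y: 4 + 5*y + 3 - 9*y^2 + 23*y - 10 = -9*y^2 + 28*y - 3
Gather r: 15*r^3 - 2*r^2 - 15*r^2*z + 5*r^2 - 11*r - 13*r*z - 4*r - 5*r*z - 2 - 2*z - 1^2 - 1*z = 15*r^3 + r^2*(3 - 15*z) + r*(-18*z - 15) - 3*z - 3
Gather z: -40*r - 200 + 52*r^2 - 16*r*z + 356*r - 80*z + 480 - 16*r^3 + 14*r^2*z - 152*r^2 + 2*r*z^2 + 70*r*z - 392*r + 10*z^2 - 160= -16*r^3 - 100*r^2 - 76*r + z^2*(2*r + 10) + z*(14*r^2 + 54*r - 80) + 120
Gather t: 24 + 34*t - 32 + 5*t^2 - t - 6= 5*t^2 + 33*t - 14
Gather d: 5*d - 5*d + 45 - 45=0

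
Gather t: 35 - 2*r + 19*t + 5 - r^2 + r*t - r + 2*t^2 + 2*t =-r^2 - 3*r + 2*t^2 + t*(r + 21) + 40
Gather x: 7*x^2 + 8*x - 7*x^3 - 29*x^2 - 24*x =-7*x^3 - 22*x^2 - 16*x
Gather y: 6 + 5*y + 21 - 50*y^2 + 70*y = -50*y^2 + 75*y + 27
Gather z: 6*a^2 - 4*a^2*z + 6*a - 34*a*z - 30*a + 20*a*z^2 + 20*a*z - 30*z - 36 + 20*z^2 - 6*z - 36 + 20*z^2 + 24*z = 6*a^2 - 24*a + z^2*(20*a + 40) + z*(-4*a^2 - 14*a - 12) - 72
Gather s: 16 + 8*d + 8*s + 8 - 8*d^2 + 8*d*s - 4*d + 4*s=-8*d^2 + 4*d + s*(8*d + 12) + 24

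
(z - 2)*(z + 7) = z^2 + 5*z - 14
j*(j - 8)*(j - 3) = j^3 - 11*j^2 + 24*j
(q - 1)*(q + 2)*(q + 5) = q^3 + 6*q^2 + 3*q - 10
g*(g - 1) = g^2 - g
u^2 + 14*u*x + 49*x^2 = (u + 7*x)^2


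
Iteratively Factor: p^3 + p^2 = (p + 1)*(p^2) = p*(p + 1)*(p)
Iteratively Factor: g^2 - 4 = (g + 2)*(g - 2)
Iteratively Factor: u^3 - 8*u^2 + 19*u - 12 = (u - 1)*(u^2 - 7*u + 12) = (u - 4)*(u - 1)*(u - 3)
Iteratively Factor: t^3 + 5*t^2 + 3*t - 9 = (t + 3)*(t^2 + 2*t - 3) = (t - 1)*(t + 3)*(t + 3)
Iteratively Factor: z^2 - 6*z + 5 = (z - 1)*(z - 5)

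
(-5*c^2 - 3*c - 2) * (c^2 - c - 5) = -5*c^4 + 2*c^3 + 26*c^2 + 17*c + 10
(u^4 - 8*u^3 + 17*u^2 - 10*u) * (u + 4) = u^5 - 4*u^4 - 15*u^3 + 58*u^2 - 40*u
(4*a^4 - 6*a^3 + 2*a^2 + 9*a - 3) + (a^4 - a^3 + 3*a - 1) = 5*a^4 - 7*a^3 + 2*a^2 + 12*a - 4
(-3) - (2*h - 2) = -2*h - 1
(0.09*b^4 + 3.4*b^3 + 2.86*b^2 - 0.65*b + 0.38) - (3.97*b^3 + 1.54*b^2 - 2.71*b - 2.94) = 0.09*b^4 - 0.57*b^3 + 1.32*b^2 + 2.06*b + 3.32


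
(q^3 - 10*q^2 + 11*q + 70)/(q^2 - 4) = (q^2 - 12*q + 35)/(q - 2)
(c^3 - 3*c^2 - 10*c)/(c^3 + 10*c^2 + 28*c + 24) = c*(c - 5)/(c^2 + 8*c + 12)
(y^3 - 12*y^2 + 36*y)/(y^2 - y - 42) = y*(-y^2 + 12*y - 36)/(-y^2 + y + 42)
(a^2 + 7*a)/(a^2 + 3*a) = (a + 7)/(a + 3)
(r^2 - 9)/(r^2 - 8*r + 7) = (r^2 - 9)/(r^2 - 8*r + 7)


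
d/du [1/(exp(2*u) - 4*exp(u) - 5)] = 2*(2 - exp(u))*exp(u)/(-exp(2*u) + 4*exp(u) + 5)^2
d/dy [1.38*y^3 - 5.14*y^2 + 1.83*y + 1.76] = 4.14*y^2 - 10.28*y + 1.83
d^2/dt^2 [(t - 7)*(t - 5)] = 2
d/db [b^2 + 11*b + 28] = 2*b + 11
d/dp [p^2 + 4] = 2*p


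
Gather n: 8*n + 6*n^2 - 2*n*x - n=6*n^2 + n*(7 - 2*x)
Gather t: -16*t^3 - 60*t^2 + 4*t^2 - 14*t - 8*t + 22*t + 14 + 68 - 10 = -16*t^3 - 56*t^2 + 72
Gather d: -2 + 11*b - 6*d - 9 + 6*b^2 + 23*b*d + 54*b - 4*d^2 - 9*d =6*b^2 + 65*b - 4*d^2 + d*(23*b - 15) - 11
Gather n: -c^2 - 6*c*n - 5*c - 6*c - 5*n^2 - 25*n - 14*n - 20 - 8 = -c^2 - 11*c - 5*n^2 + n*(-6*c - 39) - 28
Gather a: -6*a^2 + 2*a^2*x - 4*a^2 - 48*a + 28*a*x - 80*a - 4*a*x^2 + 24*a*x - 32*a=a^2*(2*x - 10) + a*(-4*x^2 + 52*x - 160)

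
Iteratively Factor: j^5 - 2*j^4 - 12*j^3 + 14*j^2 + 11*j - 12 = (j + 3)*(j^4 - 5*j^3 + 3*j^2 + 5*j - 4) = (j + 1)*(j + 3)*(j^3 - 6*j^2 + 9*j - 4) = (j - 1)*(j + 1)*(j + 3)*(j^2 - 5*j + 4) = (j - 1)^2*(j + 1)*(j + 3)*(j - 4)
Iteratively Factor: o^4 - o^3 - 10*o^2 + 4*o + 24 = (o + 2)*(o^3 - 3*o^2 - 4*o + 12) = (o - 2)*(o + 2)*(o^2 - o - 6) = (o - 2)*(o + 2)^2*(o - 3)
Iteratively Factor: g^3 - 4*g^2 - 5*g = (g + 1)*(g^2 - 5*g) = g*(g + 1)*(g - 5)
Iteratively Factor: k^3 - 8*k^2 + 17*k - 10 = (k - 2)*(k^2 - 6*k + 5) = (k - 2)*(k - 1)*(k - 5)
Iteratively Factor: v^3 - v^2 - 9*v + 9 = (v + 3)*(v^2 - 4*v + 3) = (v - 3)*(v + 3)*(v - 1)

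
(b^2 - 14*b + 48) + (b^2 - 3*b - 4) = 2*b^2 - 17*b + 44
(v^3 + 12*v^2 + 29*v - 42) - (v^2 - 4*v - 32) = v^3 + 11*v^2 + 33*v - 10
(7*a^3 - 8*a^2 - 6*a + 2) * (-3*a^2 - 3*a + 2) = -21*a^5 + 3*a^4 + 56*a^3 - 4*a^2 - 18*a + 4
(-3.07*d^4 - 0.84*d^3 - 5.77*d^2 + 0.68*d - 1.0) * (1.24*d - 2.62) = -3.8068*d^5 + 7.0018*d^4 - 4.954*d^3 + 15.9606*d^2 - 3.0216*d + 2.62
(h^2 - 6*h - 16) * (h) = h^3 - 6*h^2 - 16*h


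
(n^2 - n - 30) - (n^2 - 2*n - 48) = n + 18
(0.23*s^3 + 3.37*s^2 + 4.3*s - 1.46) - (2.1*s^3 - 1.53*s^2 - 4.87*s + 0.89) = -1.87*s^3 + 4.9*s^2 + 9.17*s - 2.35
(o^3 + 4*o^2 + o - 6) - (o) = o^3 + 4*o^2 - 6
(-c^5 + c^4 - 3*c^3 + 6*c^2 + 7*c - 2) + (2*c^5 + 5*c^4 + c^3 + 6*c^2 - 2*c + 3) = c^5 + 6*c^4 - 2*c^3 + 12*c^2 + 5*c + 1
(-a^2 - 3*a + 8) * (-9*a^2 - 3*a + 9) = 9*a^4 + 30*a^3 - 72*a^2 - 51*a + 72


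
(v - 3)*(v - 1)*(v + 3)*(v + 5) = v^4 + 4*v^3 - 14*v^2 - 36*v + 45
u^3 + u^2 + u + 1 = (u + 1)*(u - I)*(u + I)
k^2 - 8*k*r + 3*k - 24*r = (k + 3)*(k - 8*r)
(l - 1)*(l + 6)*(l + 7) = l^3 + 12*l^2 + 29*l - 42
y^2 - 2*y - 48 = (y - 8)*(y + 6)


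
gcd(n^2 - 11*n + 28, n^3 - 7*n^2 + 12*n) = n - 4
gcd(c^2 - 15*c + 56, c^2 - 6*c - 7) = c - 7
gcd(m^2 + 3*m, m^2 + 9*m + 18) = m + 3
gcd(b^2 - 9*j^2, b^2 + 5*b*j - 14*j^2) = 1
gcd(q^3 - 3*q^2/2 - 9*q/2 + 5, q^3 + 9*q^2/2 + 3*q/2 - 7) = q^2 + q - 2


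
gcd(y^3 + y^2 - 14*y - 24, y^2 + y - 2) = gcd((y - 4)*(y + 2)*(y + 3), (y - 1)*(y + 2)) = y + 2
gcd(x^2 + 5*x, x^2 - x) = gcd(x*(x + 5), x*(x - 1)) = x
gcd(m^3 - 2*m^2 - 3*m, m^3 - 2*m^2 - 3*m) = m^3 - 2*m^2 - 3*m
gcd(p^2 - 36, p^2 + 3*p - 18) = p + 6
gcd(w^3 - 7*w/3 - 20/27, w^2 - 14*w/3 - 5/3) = w + 1/3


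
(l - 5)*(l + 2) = l^2 - 3*l - 10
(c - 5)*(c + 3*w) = c^2 + 3*c*w - 5*c - 15*w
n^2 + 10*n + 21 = (n + 3)*(n + 7)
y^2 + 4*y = y*(y + 4)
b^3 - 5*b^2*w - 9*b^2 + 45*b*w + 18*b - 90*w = (b - 6)*(b - 3)*(b - 5*w)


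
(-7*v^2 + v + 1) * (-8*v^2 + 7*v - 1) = 56*v^4 - 57*v^3 + 6*v^2 + 6*v - 1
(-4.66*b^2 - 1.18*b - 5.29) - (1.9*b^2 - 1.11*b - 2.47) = -6.56*b^2 - 0.0699999999999998*b - 2.82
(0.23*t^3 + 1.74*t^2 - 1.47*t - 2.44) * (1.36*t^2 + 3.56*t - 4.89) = 0.3128*t^5 + 3.1852*t^4 + 3.0705*t^3 - 17.0602*t^2 - 1.4981*t + 11.9316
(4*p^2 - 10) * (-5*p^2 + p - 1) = -20*p^4 + 4*p^3 + 46*p^2 - 10*p + 10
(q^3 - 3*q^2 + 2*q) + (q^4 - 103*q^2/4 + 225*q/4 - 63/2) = q^4 + q^3 - 115*q^2/4 + 233*q/4 - 63/2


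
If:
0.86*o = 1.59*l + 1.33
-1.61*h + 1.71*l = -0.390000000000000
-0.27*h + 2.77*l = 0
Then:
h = 0.27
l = 0.03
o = 1.60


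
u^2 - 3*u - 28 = (u - 7)*(u + 4)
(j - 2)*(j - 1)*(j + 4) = j^3 + j^2 - 10*j + 8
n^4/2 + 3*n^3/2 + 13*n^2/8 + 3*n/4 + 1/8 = (n/2 + 1/2)*(n + 1/2)^2*(n + 1)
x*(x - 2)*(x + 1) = x^3 - x^2 - 2*x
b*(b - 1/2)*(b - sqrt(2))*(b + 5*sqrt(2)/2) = b^4 - b^3/2 + 3*sqrt(2)*b^3/2 - 5*b^2 - 3*sqrt(2)*b^2/4 + 5*b/2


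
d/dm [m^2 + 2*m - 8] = 2*m + 2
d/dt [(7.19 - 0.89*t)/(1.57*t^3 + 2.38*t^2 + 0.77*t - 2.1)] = (2.7946*t^3 - 31.7467*t^2 - 34.2244*t - 3.6673)/(2.4649*t^6 + 7.4732*t^5 + 8.0822*t^4 - 2.9288*t^3 - 9.4031*t^2 - 3.234*t + 4.41)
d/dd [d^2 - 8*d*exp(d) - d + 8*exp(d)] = -8*d*exp(d) + 2*d - 1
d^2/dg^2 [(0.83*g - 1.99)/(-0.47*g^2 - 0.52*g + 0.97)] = (-(0.83*g - 1.99)*(0.94*g + 0.52)*(1.88*g + 1.04) + (2.3406*g - 1.0074)*(0.47*g^2 + 0.52*g - 0.97))/(0.47*g^2 + 0.52*g - 0.97)^3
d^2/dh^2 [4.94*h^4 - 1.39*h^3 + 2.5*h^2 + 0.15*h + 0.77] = 59.28*h^2 - 8.34*h + 5.0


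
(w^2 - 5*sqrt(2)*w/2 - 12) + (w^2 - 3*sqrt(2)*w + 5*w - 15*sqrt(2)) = 2*w^2 - 11*sqrt(2)*w/2 + 5*w - 15*sqrt(2) - 12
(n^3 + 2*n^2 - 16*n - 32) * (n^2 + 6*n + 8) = n^5 + 8*n^4 + 4*n^3 - 112*n^2 - 320*n - 256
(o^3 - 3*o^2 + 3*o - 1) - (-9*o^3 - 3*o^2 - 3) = 10*o^3 + 3*o + 2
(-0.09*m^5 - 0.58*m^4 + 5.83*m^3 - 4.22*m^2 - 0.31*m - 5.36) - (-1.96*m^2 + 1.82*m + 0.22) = -0.09*m^5 - 0.58*m^4 + 5.83*m^3 - 2.26*m^2 - 2.13*m - 5.58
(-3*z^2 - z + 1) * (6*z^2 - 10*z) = -18*z^4 + 24*z^3 + 16*z^2 - 10*z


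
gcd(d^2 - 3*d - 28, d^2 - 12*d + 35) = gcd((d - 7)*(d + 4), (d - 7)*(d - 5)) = d - 7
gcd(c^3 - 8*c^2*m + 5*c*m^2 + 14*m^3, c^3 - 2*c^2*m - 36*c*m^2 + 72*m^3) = c - 2*m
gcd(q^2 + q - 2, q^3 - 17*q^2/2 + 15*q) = 1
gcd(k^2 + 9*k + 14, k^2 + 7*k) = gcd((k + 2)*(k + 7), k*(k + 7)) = k + 7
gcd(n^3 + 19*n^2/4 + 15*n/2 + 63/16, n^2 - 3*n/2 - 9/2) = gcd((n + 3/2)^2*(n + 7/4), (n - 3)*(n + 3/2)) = n + 3/2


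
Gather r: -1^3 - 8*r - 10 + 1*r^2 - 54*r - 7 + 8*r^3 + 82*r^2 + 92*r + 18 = 8*r^3 + 83*r^2 + 30*r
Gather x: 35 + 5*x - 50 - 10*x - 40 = -5*x - 55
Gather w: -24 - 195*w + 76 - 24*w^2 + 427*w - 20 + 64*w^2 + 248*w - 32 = 40*w^2 + 480*w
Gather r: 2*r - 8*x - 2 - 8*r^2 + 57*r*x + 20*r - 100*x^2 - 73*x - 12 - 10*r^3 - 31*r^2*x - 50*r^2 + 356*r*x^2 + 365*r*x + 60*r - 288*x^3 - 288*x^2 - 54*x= -10*r^3 + r^2*(-31*x - 58) + r*(356*x^2 + 422*x + 82) - 288*x^3 - 388*x^2 - 135*x - 14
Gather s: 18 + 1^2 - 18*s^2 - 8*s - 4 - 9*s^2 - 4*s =-27*s^2 - 12*s + 15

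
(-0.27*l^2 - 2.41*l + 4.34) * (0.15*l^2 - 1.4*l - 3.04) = -0.0405*l^4 + 0.0165*l^3 + 4.8458*l^2 + 1.2504*l - 13.1936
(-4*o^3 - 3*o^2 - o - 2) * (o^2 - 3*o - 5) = -4*o^5 + 9*o^4 + 28*o^3 + 16*o^2 + 11*o + 10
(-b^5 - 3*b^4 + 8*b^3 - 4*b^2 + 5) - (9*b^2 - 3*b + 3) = -b^5 - 3*b^4 + 8*b^3 - 13*b^2 + 3*b + 2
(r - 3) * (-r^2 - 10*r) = -r^3 - 7*r^2 + 30*r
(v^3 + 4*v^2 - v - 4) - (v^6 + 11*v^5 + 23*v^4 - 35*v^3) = -v^6 - 11*v^5 - 23*v^4 + 36*v^3 + 4*v^2 - v - 4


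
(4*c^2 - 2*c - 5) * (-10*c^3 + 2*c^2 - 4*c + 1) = -40*c^5 + 28*c^4 + 30*c^3 + 2*c^2 + 18*c - 5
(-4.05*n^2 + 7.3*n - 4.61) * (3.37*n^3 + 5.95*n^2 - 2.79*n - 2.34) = -13.6485*n^5 + 0.503499999999999*n^4 + 39.1988*n^3 - 38.3195*n^2 - 4.2201*n + 10.7874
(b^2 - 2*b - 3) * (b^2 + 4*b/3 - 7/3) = b^4 - 2*b^3/3 - 8*b^2 + 2*b/3 + 7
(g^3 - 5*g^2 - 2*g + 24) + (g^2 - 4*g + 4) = g^3 - 4*g^2 - 6*g + 28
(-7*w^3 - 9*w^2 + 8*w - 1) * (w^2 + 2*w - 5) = -7*w^5 - 23*w^4 + 25*w^3 + 60*w^2 - 42*w + 5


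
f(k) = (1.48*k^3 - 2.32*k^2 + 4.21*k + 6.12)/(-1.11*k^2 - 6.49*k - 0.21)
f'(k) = (2.22*k + 6.49)*(1.48*k^3 - 2.32*k^2 + 4.21*k + 6.12)/(-1.11*k^2 - 6.49*k - 0.21)^2 + (4.44*k^2 - 4.64*k + 4.21)/(-1.11*k^2 - 6.49*k - 0.21) = (-1.6428*k^4 - 19.2104*k^3 + 18.7975*k^2 + 14.5608*k + 38.8347)/(1.2321*k^4 + 14.4078*k^3 + 42.5863*k^2 + 2.7258*k + 0.0441)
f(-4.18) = -21.28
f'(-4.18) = 21.34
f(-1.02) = -0.41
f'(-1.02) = 2.25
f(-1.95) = -2.66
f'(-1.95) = 2.97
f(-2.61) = -5.13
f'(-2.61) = 4.69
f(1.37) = -1.01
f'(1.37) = 0.31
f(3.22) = -1.38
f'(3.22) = -0.51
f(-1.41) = -1.27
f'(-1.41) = 2.27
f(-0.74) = 0.28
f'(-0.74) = 2.87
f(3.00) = -1.28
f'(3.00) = -0.45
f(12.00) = -9.58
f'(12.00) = -1.14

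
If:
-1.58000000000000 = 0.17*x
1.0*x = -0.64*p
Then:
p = 14.52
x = -9.29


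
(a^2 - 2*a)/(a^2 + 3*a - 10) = a/(a + 5)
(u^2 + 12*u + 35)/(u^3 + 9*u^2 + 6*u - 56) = (u + 5)/(u^2 + 2*u - 8)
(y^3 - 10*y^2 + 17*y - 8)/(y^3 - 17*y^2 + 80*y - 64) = (y - 1)/(y - 8)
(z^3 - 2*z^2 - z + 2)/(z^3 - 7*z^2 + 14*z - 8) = (z + 1)/(z - 4)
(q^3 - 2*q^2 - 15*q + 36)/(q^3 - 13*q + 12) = (q - 3)/(q - 1)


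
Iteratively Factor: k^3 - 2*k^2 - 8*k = (k)*(k^2 - 2*k - 8) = k*(k + 2)*(k - 4)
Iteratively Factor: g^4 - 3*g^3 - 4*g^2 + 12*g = (g)*(g^3 - 3*g^2 - 4*g + 12) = g*(g + 2)*(g^2 - 5*g + 6) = g*(g - 3)*(g + 2)*(g - 2)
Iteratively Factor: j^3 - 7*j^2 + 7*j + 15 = (j - 3)*(j^2 - 4*j - 5) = (j - 5)*(j - 3)*(j + 1)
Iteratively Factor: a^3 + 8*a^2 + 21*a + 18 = (a + 3)*(a^2 + 5*a + 6) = (a + 2)*(a + 3)*(a + 3)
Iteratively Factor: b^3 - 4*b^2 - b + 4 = (b + 1)*(b^2 - 5*b + 4) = (b - 1)*(b + 1)*(b - 4)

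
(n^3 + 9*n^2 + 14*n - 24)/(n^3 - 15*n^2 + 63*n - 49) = (n^2 + 10*n + 24)/(n^2 - 14*n + 49)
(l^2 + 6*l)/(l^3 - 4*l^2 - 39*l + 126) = l/(l^2 - 10*l + 21)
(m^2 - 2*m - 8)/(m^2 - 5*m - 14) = (m - 4)/(m - 7)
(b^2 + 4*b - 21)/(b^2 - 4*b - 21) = (-b^2 - 4*b + 21)/(-b^2 + 4*b + 21)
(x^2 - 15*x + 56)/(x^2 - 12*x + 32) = (x - 7)/(x - 4)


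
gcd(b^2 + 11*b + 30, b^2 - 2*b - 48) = b + 6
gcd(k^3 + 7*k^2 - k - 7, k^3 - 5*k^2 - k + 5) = k^2 - 1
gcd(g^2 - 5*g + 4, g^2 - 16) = g - 4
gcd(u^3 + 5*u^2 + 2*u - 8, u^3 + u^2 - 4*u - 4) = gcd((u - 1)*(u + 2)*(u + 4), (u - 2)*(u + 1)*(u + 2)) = u + 2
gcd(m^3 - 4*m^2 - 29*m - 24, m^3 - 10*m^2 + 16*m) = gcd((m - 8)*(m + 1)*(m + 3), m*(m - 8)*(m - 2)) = m - 8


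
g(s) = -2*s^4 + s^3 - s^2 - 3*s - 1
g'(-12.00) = 14277.00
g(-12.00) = -43309.00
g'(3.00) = -198.00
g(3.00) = -154.00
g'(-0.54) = 0.21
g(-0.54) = 0.00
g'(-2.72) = 185.62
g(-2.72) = -129.83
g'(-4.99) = 1075.69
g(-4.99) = -1375.21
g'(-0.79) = 4.40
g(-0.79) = -0.53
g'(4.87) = -865.60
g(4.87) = -1048.81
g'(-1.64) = 43.64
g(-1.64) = -17.65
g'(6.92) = -2524.17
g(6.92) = -4324.49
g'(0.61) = -4.92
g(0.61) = -3.25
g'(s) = -8*s^3 + 3*s^2 - 2*s - 3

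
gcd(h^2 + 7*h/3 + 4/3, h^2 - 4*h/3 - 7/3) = h + 1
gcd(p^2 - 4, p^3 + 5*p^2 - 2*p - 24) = p - 2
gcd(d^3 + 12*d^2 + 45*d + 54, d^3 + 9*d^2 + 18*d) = d^2 + 9*d + 18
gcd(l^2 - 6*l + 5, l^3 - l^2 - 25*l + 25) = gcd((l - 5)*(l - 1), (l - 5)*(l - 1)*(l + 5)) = l^2 - 6*l + 5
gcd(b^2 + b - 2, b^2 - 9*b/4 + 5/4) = b - 1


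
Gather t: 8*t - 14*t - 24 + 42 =18 - 6*t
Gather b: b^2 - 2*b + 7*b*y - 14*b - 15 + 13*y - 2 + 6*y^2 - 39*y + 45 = b^2 + b*(7*y - 16) + 6*y^2 - 26*y + 28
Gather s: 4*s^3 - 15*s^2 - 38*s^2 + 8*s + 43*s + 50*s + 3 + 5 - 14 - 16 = 4*s^3 - 53*s^2 + 101*s - 22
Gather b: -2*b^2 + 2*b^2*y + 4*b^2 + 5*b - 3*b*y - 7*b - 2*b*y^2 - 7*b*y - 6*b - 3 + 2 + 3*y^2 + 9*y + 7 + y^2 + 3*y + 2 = b^2*(2*y + 2) + b*(-2*y^2 - 10*y - 8) + 4*y^2 + 12*y + 8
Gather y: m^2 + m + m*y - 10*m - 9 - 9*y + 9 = m^2 - 9*m + y*(m - 9)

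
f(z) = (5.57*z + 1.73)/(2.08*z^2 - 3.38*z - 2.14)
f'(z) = (3.38 - 4.16*z)*(5.57*z + 1.73)/(2.08*z^2 - 3.38*z - 2.14)^2 + 5.57/(2.08*z^2 - 3.38*z - 2.14) = (11.5856*z^2 - 18.8266*z - (4.16*z - 3.38)*(5.57*z + 1.73) - 11.9198)/(-2.08*z^2 + 3.38*z + 2.14)^2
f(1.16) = -2.51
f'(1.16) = -2.82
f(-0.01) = -0.80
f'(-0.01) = -1.35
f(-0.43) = 2.20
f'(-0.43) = -56.13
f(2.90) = 3.22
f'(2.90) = -4.04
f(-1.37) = -0.92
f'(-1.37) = -0.44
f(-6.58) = -0.32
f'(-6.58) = -0.04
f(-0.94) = -1.22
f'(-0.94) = -1.15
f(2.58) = 5.39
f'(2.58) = -11.42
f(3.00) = 2.86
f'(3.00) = -3.18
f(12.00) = 0.27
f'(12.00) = -0.03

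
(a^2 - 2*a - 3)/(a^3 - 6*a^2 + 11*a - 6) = (a + 1)/(a^2 - 3*a + 2)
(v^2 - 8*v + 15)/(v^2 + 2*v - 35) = (v - 3)/(v + 7)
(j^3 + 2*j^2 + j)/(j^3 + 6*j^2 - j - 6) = j*(j + 1)/(j^2 + 5*j - 6)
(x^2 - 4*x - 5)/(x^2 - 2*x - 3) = (x - 5)/(x - 3)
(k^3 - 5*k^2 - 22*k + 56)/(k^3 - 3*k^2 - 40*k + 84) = (k + 4)/(k + 6)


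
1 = 1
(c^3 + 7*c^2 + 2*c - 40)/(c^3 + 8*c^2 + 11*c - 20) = (c - 2)/(c - 1)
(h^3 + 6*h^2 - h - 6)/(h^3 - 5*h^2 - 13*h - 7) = (h^2 + 5*h - 6)/(h^2 - 6*h - 7)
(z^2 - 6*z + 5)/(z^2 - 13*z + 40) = (z - 1)/(z - 8)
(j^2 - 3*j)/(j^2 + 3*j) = (j - 3)/(j + 3)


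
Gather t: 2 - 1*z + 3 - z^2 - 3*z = -z^2 - 4*z + 5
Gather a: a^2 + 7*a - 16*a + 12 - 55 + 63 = a^2 - 9*a + 20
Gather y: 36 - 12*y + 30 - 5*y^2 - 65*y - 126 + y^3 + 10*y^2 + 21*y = y^3 + 5*y^2 - 56*y - 60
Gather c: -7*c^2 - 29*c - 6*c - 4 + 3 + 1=-7*c^2 - 35*c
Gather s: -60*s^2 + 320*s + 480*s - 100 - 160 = -60*s^2 + 800*s - 260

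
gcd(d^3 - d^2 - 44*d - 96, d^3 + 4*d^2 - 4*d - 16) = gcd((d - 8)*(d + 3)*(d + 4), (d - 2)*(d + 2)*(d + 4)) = d + 4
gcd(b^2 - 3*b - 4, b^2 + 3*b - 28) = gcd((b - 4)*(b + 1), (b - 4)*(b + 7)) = b - 4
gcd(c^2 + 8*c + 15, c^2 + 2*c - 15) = c + 5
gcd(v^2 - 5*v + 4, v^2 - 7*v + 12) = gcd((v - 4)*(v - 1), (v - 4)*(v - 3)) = v - 4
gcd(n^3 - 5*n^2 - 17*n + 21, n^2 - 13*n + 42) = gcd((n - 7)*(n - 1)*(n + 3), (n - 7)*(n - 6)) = n - 7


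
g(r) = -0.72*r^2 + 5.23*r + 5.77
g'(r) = 5.23 - 1.44*r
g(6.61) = 8.88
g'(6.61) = -4.29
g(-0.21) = 4.64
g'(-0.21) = 5.53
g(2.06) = 13.49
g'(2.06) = 2.26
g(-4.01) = -26.78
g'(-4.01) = 11.00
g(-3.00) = -16.40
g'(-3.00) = 9.55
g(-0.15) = 4.97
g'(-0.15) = 5.45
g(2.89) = 14.87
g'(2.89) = 1.07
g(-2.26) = -9.73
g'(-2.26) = 8.48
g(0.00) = 5.77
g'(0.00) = 5.23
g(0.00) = 5.77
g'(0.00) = 5.23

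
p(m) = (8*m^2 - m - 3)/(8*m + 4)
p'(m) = (16*m - 1)/(8*m + 4) - 8*(8*m^2 - m - 3)/(8*m + 4)^2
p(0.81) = 0.14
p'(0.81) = 1.04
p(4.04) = 3.40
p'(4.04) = 1.00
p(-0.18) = -1.00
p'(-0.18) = 1.61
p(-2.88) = -3.48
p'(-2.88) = 1.01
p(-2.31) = -2.90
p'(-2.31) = 1.02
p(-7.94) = -8.56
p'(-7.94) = 1.00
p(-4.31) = -4.92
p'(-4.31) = 1.00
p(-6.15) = -6.76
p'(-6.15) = 1.00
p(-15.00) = -15.62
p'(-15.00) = 1.00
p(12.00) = 11.37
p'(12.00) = 1.00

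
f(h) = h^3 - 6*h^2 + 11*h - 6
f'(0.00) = 11.00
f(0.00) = -6.00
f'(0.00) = 11.00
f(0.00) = -6.00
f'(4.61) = 19.44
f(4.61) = 15.17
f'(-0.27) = 14.46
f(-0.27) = -9.43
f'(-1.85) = 43.47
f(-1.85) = -53.22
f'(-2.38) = 56.55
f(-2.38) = -79.65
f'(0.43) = 6.39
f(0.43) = -2.30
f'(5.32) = 32.07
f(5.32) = 33.27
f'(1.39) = 0.12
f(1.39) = 0.38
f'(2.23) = -0.84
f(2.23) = -0.22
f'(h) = 3*h^2 - 12*h + 11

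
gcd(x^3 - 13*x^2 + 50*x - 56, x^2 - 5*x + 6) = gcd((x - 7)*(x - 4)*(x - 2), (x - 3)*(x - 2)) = x - 2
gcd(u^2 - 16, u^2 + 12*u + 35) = 1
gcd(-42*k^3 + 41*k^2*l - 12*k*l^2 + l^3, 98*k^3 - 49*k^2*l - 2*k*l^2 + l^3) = 14*k^2 - 9*k*l + l^2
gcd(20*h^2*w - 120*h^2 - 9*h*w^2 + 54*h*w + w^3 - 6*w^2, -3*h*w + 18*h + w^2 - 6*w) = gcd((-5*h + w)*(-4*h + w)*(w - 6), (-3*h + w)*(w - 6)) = w - 6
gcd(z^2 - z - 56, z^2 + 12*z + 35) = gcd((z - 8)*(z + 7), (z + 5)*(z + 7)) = z + 7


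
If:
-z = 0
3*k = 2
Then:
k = 2/3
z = 0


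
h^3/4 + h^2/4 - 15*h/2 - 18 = (h/4 + 1)*(h - 6)*(h + 3)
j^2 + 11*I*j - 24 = (j + 3*I)*(j + 8*I)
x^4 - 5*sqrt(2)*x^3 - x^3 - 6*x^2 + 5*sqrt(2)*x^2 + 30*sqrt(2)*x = x*(x - 3)*(x + 2)*(x - 5*sqrt(2))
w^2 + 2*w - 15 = (w - 3)*(w + 5)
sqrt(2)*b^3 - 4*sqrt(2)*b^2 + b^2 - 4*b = b*(b - 4)*(sqrt(2)*b + 1)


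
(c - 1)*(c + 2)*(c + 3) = c^3 + 4*c^2 + c - 6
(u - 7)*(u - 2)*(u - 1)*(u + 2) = u^4 - 8*u^3 + 3*u^2 + 32*u - 28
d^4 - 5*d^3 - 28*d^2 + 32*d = d*(d - 8)*(d - 1)*(d + 4)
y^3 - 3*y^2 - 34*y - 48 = (y - 8)*(y + 2)*(y + 3)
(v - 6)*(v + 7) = v^2 + v - 42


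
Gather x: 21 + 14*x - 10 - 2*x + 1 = 12*x + 12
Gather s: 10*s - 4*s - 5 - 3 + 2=6*s - 6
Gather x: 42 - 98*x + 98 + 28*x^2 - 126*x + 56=28*x^2 - 224*x + 196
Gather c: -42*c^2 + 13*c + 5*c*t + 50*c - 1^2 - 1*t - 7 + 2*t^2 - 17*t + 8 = -42*c^2 + c*(5*t + 63) + 2*t^2 - 18*t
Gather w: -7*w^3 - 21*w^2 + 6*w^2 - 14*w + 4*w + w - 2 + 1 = -7*w^3 - 15*w^2 - 9*w - 1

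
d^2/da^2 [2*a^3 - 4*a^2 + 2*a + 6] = 12*a - 8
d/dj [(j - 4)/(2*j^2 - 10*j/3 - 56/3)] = -9/(18*j^2 + 84*j + 98)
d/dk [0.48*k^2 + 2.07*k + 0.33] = 0.96*k + 2.07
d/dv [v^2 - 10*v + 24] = 2*v - 10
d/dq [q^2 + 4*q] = 2*q + 4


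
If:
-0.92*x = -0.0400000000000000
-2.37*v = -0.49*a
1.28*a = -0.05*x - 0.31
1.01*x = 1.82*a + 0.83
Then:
No Solution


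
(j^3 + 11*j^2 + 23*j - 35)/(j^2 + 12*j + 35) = j - 1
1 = 1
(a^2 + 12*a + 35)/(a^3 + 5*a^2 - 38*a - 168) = (a + 5)/(a^2 - 2*a - 24)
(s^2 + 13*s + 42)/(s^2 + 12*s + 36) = (s + 7)/(s + 6)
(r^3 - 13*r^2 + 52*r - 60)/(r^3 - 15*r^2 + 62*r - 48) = (r^2 - 7*r + 10)/(r^2 - 9*r + 8)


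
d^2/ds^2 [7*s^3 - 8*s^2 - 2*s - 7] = 42*s - 16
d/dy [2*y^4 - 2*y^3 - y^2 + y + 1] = 8*y^3 - 6*y^2 - 2*y + 1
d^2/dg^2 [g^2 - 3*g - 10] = 2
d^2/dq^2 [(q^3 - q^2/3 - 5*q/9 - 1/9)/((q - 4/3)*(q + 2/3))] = 30*(27*q^3 + 27*q^2 + 54*q - 4)/(729*q^6 - 1458*q^5 - 972*q^4 + 2376*q^3 + 864*q^2 - 1152*q - 512)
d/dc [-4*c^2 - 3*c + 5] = -8*c - 3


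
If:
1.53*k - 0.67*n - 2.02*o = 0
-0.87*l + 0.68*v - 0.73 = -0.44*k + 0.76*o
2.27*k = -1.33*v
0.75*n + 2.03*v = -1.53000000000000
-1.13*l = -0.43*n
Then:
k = -0.34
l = -1.38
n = -3.62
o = 0.94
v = 0.58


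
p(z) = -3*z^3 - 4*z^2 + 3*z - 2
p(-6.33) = 579.64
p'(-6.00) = -273.00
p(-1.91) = -1.42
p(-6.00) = 484.00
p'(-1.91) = -14.55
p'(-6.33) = -306.98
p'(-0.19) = 4.20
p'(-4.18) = -120.81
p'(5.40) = -302.64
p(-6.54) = 646.47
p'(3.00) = -102.00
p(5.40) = -574.83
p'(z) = -9*z^2 - 8*z + 3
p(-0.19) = -2.69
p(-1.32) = -6.03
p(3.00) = -110.00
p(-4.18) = 134.67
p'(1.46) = -27.86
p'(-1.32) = -2.12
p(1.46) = -15.48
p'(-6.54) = -329.62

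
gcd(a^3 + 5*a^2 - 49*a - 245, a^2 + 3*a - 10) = a + 5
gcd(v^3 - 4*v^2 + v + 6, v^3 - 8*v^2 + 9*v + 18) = v^2 - 2*v - 3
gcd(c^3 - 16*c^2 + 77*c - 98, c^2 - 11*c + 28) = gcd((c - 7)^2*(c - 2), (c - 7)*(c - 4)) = c - 7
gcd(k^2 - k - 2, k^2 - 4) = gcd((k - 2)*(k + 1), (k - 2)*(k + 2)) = k - 2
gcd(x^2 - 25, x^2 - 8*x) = 1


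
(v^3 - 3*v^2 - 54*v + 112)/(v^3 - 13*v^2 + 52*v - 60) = (v^2 - v - 56)/(v^2 - 11*v + 30)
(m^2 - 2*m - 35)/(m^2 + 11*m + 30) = (m - 7)/(m + 6)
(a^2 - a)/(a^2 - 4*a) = (a - 1)/(a - 4)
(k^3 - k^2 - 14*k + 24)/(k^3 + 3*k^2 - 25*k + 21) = (k^2 + 2*k - 8)/(k^2 + 6*k - 7)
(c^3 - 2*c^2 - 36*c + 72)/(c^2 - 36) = c - 2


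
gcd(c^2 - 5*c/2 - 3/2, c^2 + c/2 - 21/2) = c - 3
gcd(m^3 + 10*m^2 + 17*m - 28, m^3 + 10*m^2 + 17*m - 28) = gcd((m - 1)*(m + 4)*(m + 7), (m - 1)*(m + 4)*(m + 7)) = m^3 + 10*m^2 + 17*m - 28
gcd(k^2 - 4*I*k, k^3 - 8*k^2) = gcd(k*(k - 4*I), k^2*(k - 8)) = k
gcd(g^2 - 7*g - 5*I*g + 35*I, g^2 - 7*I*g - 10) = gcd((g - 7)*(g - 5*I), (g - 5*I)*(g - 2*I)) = g - 5*I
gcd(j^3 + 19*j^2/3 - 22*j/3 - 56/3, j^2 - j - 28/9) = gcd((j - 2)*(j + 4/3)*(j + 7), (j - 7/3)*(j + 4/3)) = j + 4/3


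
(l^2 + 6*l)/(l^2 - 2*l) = (l + 6)/(l - 2)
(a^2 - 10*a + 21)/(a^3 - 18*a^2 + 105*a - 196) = (a - 3)/(a^2 - 11*a + 28)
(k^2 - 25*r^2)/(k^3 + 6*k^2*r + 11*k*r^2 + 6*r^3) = (k^2 - 25*r^2)/(k^3 + 6*k^2*r + 11*k*r^2 + 6*r^3)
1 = 1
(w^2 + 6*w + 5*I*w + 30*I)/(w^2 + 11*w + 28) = (w^2 + w*(6 + 5*I) + 30*I)/(w^2 + 11*w + 28)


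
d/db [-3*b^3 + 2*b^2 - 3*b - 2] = -9*b^2 + 4*b - 3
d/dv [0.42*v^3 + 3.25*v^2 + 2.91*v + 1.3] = 1.26*v^2 + 6.5*v + 2.91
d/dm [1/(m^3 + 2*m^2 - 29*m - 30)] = (-3*m^2 - 4*m + 29)/(m^3 + 2*m^2 - 29*m - 30)^2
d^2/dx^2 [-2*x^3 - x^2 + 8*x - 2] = -12*x - 2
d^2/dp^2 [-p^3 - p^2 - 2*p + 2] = -6*p - 2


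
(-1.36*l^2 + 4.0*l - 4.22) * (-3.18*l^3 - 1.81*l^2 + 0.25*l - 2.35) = 4.3248*l^5 - 10.2584*l^4 + 5.8396*l^3 + 11.8342*l^2 - 10.455*l + 9.917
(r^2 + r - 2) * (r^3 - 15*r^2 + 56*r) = r^5 - 14*r^4 + 39*r^3 + 86*r^2 - 112*r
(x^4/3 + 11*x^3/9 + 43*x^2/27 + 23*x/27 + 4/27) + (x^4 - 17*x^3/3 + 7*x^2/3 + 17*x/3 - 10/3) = 4*x^4/3 - 40*x^3/9 + 106*x^2/27 + 176*x/27 - 86/27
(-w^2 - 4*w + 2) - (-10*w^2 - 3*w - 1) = 9*w^2 - w + 3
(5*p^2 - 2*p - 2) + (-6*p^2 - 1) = -p^2 - 2*p - 3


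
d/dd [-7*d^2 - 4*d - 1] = -14*d - 4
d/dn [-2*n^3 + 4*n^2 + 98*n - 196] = -6*n^2 + 8*n + 98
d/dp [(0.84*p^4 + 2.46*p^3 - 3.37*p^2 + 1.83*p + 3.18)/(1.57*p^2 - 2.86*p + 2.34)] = (2.6376*p^5 - 3.345*p^4 - 6.2088*p^3 + 24.0343*p^2 - 25.7568*p + 13.377)/(2.4649*p^4 - 8.9804*p^3 + 15.5272*p^2 - 13.3848*p + 5.4756)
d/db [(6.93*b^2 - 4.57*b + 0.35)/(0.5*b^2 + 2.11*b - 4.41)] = (16.9073*b^2 - 61.4726*b + 19.4152)/(0.25*b^4 + 2.11*b^3 + 0.0420999999999996*b^2 - 18.6102*b + 19.4481)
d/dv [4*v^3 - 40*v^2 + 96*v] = 12*v^2 - 80*v + 96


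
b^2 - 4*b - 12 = (b - 6)*(b + 2)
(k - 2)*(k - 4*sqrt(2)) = k^2 - 4*sqrt(2)*k - 2*k + 8*sqrt(2)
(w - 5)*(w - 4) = w^2 - 9*w + 20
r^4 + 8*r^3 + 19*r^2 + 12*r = r*(r + 1)*(r + 3)*(r + 4)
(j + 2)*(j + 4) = j^2 + 6*j + 8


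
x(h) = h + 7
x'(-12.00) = 1.00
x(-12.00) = -5.00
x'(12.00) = 1.00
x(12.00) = 19.00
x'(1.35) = 1.00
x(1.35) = 8.35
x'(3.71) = 1.00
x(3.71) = 10.71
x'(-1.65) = 1.00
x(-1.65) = 5.35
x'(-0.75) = 1.00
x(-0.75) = 6.25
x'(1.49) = 1.00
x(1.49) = 8.49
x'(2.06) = 1.00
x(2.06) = 9.06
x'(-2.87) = 1.00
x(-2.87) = 4.13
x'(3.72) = 1.00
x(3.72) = 10.72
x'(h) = 1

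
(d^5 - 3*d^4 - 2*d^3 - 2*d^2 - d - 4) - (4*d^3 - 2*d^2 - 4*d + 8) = d^5 - 3*d^4 - 6*d^3 + 3*d - 12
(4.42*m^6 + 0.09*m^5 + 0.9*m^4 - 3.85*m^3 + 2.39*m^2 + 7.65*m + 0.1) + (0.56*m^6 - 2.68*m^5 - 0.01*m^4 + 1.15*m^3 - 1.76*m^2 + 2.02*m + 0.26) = 4.98*m^6 - 2.59*m^5 + 0.89*m^4 - 2.7*m^3 + 0.63*m^2 + 9.67*m + 0.36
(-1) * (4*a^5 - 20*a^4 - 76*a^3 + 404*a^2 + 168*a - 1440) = -4*a^5 + 20*a^4 + 76*a^3 - 404*a^2 - 168*a + 1440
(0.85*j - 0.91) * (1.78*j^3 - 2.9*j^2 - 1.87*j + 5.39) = 1.513*j^4 - 4.0848*j^3 + 1.0495*j^2 + 6.2832*j - 4.9049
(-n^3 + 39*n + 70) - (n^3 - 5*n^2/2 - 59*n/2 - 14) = -2*n^3 + 5*n^2/2 + 137*n/2 + 84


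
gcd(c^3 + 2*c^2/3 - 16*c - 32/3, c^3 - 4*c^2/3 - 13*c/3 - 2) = c + 2/3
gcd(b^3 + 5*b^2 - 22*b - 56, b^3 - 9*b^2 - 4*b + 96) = b - 4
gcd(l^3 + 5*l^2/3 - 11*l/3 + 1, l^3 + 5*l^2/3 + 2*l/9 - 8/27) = l - 1/3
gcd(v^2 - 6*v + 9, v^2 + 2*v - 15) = v - 3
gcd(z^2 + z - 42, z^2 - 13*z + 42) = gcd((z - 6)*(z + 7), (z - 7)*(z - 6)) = z - 6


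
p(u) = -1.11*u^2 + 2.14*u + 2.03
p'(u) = 2.14 - 2.22*u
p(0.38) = 2.68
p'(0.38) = 1.30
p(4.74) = -12.77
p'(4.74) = -8.38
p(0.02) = 2.07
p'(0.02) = 2.10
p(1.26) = 2.96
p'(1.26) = -0.66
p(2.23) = 1.28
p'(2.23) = -2.81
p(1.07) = 3.05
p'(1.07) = -0.24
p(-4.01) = -24.40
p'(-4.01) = 11.04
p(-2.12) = -7.50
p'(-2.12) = 6.85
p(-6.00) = -50.77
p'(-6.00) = 15.46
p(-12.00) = -183.49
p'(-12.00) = 28.78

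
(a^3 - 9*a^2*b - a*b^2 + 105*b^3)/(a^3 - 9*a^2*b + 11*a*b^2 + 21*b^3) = (a^2 - 2*a*b - 15*b^2)/(a^2 - 2*a*b - 3*b^2)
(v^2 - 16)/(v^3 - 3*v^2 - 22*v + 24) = (v - 4)/(v^2 - 7*v + 6)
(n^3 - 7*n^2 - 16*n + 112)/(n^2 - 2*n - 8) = (n^2 - 3*n - 28)/(n + 2)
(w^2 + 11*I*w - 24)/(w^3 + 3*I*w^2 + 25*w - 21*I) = (w^2 + 11*I*w - 24)/(w^3 + 3*I*w^2 + 25*w - 21*I)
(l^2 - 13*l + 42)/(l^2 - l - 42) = (l - 6)/(l + 6)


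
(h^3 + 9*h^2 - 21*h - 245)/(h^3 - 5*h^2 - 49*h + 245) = (h + 7)/(h - 7)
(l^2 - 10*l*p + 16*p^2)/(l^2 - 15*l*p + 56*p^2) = (-l + 2*p)/(-l + 7*p)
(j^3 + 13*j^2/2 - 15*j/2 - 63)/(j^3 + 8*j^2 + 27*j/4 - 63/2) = 2*(j - 3)/(2*j - 3)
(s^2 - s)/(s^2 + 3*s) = (s - 1)/(s + 3)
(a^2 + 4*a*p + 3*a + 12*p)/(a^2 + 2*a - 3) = (a + 4*p)/(a - 1)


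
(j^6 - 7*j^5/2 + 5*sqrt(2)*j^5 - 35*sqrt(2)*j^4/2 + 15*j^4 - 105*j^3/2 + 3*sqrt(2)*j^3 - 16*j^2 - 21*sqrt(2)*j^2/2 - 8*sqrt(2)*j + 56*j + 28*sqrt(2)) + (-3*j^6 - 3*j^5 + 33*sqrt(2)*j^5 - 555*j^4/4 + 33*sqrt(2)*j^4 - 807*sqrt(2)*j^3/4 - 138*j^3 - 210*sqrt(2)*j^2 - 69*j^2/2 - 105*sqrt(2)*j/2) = -2*j^6 - 13*j^5/2 + 38*sqrt(2)*j^5 - 495*j^4/4 + 31*sqrt(2)*j^4/2 - 795*sqrt(2)*j^3/4 - 381*j^3/2 - 441*sqrt(2)*j^2/2 - 101*j^2/2 - 121*sqrt(2)*j/2 + 56*j + 28*sqrt(2)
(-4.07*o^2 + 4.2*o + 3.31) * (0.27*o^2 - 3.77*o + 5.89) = -1.0989*o^4 + 16.4779*o^3 - 38.9126*o^2 + 12.2593*o + 19.4959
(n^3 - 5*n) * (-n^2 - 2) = -n^5 + 3*n^3 + 10*n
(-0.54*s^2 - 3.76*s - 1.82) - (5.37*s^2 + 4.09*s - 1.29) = -5.91*s^2 - 7.85*s - 0.53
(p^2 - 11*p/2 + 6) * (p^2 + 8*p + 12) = p^4 + 5*p^3/2 - 26*p^2 - 18*p + 72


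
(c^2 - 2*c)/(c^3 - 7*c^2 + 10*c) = 1/(c - 5)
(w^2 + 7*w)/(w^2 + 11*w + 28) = w/(w + 4)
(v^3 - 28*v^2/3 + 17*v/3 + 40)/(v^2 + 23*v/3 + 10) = (v^2 - 11*v + 24)/(v + 6)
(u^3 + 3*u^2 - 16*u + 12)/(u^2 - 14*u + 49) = (u^3 + 3*u^2 - 16*u + 12)/(u^2 - 14*u + 49)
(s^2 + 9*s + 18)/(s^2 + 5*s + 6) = (s + 6)/(s + 2)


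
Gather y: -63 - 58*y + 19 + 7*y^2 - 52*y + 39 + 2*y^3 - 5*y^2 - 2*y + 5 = 2*y^3 + 2*y^2 - 112*y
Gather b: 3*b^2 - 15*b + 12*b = 3*b^2 - 3*b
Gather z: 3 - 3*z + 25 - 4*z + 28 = 56 - 7*z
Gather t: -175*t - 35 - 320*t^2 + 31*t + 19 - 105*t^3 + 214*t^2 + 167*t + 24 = -105*t^3 - 106*t^2 + 23*t + 8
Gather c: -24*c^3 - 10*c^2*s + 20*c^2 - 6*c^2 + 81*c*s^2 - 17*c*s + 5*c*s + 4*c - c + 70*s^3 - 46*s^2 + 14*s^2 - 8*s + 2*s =-24*c^3 + c^2*(14 - 10*s) + c*(81*s^2 - 12*s + 3) + 70*s^3 - 32*s^2 - 6*s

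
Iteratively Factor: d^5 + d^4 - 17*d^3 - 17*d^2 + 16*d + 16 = (d - 1)*(d^4 + 2*d^3 - 15*d^2 - 32*d - 16) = (d - 1)*(d + 4)*(d^3 - 2*d^2 - 7*d - 4) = (d - 1)*(d + 1)*(d + 4)*(d^2 - 3*d - 4) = (d - 4)*(d - 1)*(d + 1)*(d + 4)*(d + 1)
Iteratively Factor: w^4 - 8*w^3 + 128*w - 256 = (w - 4)*(w^3 - 4*w^2 - 16*w + 64) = (w - 4)^2*(w^2 - 16) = (w - 4)^2*(w + 4)*(w - 4)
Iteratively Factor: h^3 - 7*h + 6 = (h - 2)*(h^2 + 2*h - 3) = (h - 2)*(h + 3)*(h - 1)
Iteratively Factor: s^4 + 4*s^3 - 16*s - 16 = (s + 2)*(s^3 + 2*s^2 - 4*s - 8) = (s - 2)*(s + 2)*(s^2 + 4*s + 4) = (s - 2)*(s + 2)^2*(s + 2)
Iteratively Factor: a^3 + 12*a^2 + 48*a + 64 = (a + 4)*(a^2 + 8*a + 16) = (a + 4)^2*(a + 4)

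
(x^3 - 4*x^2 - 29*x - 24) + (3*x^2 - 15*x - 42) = x^3 - x^2 - 44*x - 66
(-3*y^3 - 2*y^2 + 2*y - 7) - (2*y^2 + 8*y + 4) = -3*y^3 - 4*y^2 - 6*y - 11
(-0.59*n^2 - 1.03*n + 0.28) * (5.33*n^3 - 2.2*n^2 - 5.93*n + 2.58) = -3.1447*n^5 - 4.1919*n^4 + 7.2571*n^3 + 3.9697*n^2 - 4.3178*n + 0.7224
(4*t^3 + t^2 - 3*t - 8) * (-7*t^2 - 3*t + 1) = -28*t^5 - 19*t^4 + 22*t^3 + 66*t^2 + 21*t - 8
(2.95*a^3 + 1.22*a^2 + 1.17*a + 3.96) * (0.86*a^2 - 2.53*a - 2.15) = 2.537*a^5 - 6.4143*a^4 - 8.4229*a^3 - 2.1775*a^2 - 12.5343*a - 8.514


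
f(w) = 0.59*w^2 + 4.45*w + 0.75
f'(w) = 1.18*w + 4.45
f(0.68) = 4.05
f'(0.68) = 5.25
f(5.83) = 46.75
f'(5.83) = 11.33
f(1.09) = 6.30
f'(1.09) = 5.74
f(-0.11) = 0.27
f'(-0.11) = 4.32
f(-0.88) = -2.71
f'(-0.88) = 3.41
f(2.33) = 14.32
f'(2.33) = 7.20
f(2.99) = 19.33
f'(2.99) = 7.98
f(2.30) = 14.11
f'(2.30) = 7.16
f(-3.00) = -7.29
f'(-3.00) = 0.91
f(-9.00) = 8.49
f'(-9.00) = -6.17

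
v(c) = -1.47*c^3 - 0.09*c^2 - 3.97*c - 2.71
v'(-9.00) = -359.56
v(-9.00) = 1097.36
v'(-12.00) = -636.85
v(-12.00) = 2572.13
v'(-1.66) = -15.82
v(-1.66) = 10.36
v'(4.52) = -94.88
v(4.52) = -158.24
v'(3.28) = -52.00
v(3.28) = -68.57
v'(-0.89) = -7.30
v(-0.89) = 1.79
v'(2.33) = -28.33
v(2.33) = -31.04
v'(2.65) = -35.42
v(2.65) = -41.22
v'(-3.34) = -52.56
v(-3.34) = 64.32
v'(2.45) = -30.88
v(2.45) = -34.59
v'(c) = -4.41*c^2 - 0.18*c - 3.97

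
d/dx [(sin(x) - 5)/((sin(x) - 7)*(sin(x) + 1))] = (10*sin(x) + cos(x)^2 - 38)*cos(x)/((sin(x) - 7)^2*(sin(x) + 1)^2)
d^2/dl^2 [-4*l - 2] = 0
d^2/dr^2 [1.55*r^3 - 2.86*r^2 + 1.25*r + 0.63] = 9.3*r - 5.72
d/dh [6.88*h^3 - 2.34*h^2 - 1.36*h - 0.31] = 20.64*h^2 - 4.68*h - 1.36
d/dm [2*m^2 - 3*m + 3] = 4*m - 3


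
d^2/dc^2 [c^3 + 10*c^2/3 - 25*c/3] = 6*c + 20/3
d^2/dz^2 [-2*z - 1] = 0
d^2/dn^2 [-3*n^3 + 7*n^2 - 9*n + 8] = 14 - 18*n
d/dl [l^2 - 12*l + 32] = 2*l - 12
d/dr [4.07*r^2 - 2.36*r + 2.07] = 8.14*r - 2.36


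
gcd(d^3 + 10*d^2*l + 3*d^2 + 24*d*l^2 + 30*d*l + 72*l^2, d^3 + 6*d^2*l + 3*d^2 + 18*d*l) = d^2 + 6*d*l + 3*d + 18*l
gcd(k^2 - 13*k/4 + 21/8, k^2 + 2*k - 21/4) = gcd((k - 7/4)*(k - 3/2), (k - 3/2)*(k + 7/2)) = k - 3/2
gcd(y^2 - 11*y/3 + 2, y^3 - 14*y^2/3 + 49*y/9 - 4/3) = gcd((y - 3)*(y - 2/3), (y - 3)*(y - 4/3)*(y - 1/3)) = y - 3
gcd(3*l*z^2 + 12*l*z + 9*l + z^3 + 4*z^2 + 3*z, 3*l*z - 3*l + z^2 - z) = 3*l + z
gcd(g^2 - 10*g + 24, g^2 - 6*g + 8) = g - 4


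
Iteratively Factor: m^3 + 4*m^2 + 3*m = (m)*(m^2 + 4*m + 3) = m*(m + 1)*(m + 3)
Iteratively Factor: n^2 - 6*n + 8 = (n - 2)*(n - 4)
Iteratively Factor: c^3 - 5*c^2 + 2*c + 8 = (c - 4)*(c^2 - c - 2) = (c - 4)*(c + 1)*(c - 2)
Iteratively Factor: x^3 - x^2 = (x - 1)*(x^2) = x*(x - 1)*(x)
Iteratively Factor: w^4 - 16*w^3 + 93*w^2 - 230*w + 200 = (w - 5)*(w^3 - 11*w^2 + 38*w - 40) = (w - 5)^2*(w^2 - 6*w + 8) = (w - 5)^2*(w - 4)*(w - 2)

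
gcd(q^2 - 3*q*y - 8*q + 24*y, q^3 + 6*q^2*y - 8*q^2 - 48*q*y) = q - 8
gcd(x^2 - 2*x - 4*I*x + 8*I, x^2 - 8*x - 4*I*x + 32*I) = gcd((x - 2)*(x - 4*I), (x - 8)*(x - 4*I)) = x - 4*I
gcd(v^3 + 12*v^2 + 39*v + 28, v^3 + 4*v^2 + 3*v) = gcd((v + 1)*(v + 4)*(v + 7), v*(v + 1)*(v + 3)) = v + 1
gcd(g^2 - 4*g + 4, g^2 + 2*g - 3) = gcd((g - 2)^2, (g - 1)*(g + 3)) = 1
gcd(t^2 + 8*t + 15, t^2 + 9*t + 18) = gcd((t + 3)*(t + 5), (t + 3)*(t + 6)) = t + 3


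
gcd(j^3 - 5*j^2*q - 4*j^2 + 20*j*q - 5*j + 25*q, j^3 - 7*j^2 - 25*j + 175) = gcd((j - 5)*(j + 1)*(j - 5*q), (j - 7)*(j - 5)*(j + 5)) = j - 5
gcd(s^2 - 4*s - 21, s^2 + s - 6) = s + 3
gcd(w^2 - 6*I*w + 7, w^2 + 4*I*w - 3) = w + I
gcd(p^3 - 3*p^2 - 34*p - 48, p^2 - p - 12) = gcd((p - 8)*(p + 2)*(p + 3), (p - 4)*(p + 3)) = p + 3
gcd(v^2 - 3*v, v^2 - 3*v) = v^2 - 3*v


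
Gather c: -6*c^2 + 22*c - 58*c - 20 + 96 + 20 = -6*c^2 - 36*c + 96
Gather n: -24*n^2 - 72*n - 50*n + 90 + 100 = -24*n^2 - 122*n + 190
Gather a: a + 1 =a + 1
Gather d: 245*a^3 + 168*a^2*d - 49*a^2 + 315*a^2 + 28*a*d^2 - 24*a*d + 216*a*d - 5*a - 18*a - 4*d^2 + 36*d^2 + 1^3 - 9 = 245*a^3 + 266*a^2 - 23*a + d^2*(28*a + 32) + d*(168*a^2 + 192*a) - 8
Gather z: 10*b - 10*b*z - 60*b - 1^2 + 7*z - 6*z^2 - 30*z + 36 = -50*b - 6*z^2 + z*(-10*b - 23) + 35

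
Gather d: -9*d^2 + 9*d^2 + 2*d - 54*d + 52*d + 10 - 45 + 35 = 0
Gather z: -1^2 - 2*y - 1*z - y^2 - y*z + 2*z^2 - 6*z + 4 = -y^2 - 2*y + 2*z^2 + z*(-y - 7) + 3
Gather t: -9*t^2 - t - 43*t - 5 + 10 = -9*t^2 - 44*t + 5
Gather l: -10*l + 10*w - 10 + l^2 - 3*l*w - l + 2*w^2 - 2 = l^2 + l*(-3*w - 11) + 2*w^2 + 10*w - 12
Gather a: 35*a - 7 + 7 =35*a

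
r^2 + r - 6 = (r - 2)*(r + 3)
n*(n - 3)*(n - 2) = n^3 - 5*n^2 + 6*n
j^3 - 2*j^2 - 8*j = j*(j - 4)*(j + 2)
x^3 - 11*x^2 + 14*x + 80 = (x - 8)*(x - 5)*(x + 2)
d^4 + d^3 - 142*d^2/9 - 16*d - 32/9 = (d - 4)*(d + 1/3)*(d + 2/3)*(d + 4)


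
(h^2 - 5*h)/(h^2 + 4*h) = (h - 5)/(h + 4)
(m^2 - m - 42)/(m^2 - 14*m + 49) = (m + 6)/(m - 7)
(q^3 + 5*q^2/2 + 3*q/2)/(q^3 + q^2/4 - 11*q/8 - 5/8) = 4*q*(2*q + 3)/(8*q^2 - 6*q - 5)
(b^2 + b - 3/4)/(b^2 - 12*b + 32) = (b^2 + b - 3/4)/(b^2 - 12*b + 32)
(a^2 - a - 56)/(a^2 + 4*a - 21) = (a - 8)/(a - 3)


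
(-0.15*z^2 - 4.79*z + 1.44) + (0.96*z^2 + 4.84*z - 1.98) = 0.81*z^2 + 0.0499999999999998*z - 0.54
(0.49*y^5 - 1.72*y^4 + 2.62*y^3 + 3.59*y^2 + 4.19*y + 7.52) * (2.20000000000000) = 1.078*y^5 - 3.784*y^4 + 5.764*y^3 + 7.898*y^2 + 9.218*y + 16.544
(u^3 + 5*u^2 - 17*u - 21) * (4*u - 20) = 4*u^4 - 168*u^2 + 256*u + 420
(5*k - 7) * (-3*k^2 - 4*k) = -15*k^3 + k^2 + 28*k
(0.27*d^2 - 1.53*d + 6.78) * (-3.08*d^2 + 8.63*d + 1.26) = -0.8316*d^4 + 7.0425*d^3 - 33.7461*d^2 + 56.5836*d + 8.5428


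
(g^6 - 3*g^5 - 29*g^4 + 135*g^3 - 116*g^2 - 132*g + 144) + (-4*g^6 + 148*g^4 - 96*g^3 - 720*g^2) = -3*g^6 - 3*g^5 + 119*g^4 + 39*g^3 - 836*g^2 - 132*g + 144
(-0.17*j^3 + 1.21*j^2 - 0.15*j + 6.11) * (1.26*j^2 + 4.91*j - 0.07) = -0.2142*j^5 + 0.6899*j^4 + 5.764*j^3 + 6.8774*j^2 + 30.0106*j - 0.4277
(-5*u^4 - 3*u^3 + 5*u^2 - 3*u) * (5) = -25*u^4 - 15*u^3 + 25*u^2 - 15*u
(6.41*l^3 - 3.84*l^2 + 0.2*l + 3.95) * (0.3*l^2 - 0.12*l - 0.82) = 1.923*l^5 - 1.9212*l^4 - 4.7354*l^3 + 4.3098*l^2 - 0.638*l - 3.239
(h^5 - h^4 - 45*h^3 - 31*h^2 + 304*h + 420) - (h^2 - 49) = h^5 - h^4 - 45*h^3 - 32*h^2 + 304*h + 469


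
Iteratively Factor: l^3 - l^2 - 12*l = (l)*(l^2 - l - 12) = l*(l + 3)*(l - 4)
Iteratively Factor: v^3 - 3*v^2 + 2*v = (v)*(v^2 - 3*v + 2) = v*(v - 2)*(v - 1)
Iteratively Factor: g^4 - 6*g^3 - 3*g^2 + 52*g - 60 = (g - 2)*(g^3 - 4*g^2 - 11*g + 30) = (g - 2)*(g + 3)*(g^2 - 7*g + 10) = (g - 2)^2*(g + 3)*(g - 5)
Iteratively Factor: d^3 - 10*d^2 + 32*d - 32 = (d - 4)*(d^2 - 6*d + 8) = (d - 4)^2*(d - 2)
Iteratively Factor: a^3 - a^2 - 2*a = (a - 2)*(a^2 + a) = (a - 2)*(a + 1)*(a)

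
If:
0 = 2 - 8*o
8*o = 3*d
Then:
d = 2/3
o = 1/4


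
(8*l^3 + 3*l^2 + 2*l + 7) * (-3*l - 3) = -24*l^4 - 33*l^3 - 15*l^2 - 27*l - 21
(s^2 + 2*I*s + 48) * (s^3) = s^5 + 2*I*s^4 + 48*s^3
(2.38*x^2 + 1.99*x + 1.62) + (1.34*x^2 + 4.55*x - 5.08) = 3.72*x^2 + 6.54*x - 3.46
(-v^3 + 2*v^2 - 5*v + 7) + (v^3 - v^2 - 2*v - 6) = v^2 - 7*v + 1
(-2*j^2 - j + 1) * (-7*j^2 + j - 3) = 14*j^4 + 5*j^3 - 2*j^2 + 4*j - 3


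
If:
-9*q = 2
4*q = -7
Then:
No Solution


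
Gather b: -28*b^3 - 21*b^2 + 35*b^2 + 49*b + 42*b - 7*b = -28*b^3 + 14*b^2 + 84*b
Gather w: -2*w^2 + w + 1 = -2*w^2 + w + 1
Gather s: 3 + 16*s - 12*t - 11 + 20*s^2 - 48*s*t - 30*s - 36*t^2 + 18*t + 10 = 20*s^2 + s*(-48*t - 14) - 36*t^2 + 6*t + 2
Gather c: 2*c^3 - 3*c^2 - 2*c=2*c^3 - 3*c^2 - 2*c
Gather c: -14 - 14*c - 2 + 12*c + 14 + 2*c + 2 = 0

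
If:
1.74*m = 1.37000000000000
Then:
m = 0.79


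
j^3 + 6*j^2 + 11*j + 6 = (j + 1)*(j + 2)*(j + 3)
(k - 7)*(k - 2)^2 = k^3 - 11*k^2 + 32*k - 28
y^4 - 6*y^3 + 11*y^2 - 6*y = y*(y - 3)*(y - 2)*(y - 1)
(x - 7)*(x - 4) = x^2 - 11*x + 28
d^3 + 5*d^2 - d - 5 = (d - 1)*(d + 1)*(d + 5)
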